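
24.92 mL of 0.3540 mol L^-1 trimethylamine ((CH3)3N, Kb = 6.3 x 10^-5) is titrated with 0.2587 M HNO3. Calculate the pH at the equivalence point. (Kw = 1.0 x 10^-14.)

n((CH3)3N) = 0.3540 x 0.02492 = 0.008822 mol; V(HNO3) at equivalence = 0.008822/0.2587 = 0.03410 L.
At equivalence the base is fully converted to (CH3)3NH+; total volume = 0.05902 L, so [(CH3)3NH+] = 0.008822/0.05902 = 0.1495 M.
Ka((CH3)3NH+) = Kw/Kb = 1.0e-14 / 6.3 x 10^-5 = 1.59e-10.
[H^+] = sqrt(Ka x [(CH3)3NH+]) = sqrt(1.59e-10 x 0.1495) = 4.87e-6 M.
pH = -log(4.87e-6) = 5.31.

5.31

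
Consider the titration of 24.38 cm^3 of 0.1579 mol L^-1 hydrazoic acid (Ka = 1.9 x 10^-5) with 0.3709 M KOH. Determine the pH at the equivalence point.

n(HN3) = 0.1579 x 0.02438 = 0.003850 mol; V(KOH) at equivalence = 0.003850/0.3709 = 0.01038 L.
At equivalence all the acid is converted to N3-; total volume = 0.02438 + 0.01038 = 0.03476 L, so [N3-] = 0.003850/0.03476 = 0.1108 M.
Kb = Kw/Ka = 1.0e-14 / 1.9 x 10^-5 = 5.26e-10.
[OH^-] = sqrt(Kb x [N3-]) = sqrt(5.26e-10 x 0.1108) = 7.63e-6 M.
pOH = 5.12, so pH = 14.00 - 5.12 = 8.88.

8.88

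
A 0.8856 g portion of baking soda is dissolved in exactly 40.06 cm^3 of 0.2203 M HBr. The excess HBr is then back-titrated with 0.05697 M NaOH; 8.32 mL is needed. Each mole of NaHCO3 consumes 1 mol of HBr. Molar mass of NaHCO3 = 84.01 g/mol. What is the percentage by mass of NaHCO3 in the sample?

79.2%

Total n(HBr) added = 0.2203 x 0.04006 = 0.008825 mol.
n(NaOH) used = 0.05697 x 0.008320 = 0.0004740 mol, which equals the excess n(HBr).
So n(HBr) consumed by the sample = 0.008825 - 0.0004740 = 0.008351 mol.
n(NaHCO3) = 0.008351 / 1 = 0.008351 mol.
mass NaHCO3 = 0.008351 x 84.01 = 0.7016 g, so %NaHCO3 = 0.7016/0.8856 x 100 = 79.2%.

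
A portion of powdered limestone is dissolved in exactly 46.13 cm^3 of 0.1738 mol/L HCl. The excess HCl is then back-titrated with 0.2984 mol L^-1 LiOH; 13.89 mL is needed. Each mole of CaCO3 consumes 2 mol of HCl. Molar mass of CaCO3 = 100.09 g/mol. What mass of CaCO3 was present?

Total n(HCl) added = 0.1738 x 0.04613 = 0.008017 mol.
n(LiOH) used = 0.2984 x 0.01389 = 0.004145 mol, which equals the excess n(HCl).
So n(HCl) consumed by the sample = 0.008017 - 0.004145 = 0.003873 mol.
n(CaCO3) = 0.003873 / 2 = 0.001936 mol.
mass = 0.001936 mol x 100.09 g/mol = 0.194 g.

0.194 g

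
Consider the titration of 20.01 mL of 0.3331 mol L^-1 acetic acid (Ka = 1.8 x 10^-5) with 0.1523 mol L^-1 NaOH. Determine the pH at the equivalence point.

8.88

n(CH3COOH) = 0.3331 x 0.02001 = 0.006665 mol; V(NaOH) at equivalence = 0.006665/0.1523 = 0.04376 L.
At equivalence all the acid is converted to CH3COO-; total volume = 0.02001 + 0.04376 = 0.06377 L, so [CH3COO-] = 0.006665/0.06377 = 0.1045 M.
Kb = Kw/Ka = 1.0e-14 / 1.8 x 10^-5 = 5.56e-10.
[OH^-] = sqrt(Kb x [CH3COO-]) = sqrt(5.56e-10 x 0.1045) = 7.62e-6 M.
pOH = 5.12, so pH = 14.00 - 5.12 = 8.88.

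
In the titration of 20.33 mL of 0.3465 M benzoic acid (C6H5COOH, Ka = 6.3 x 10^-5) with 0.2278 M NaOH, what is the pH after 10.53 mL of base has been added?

Initial n(C6H5COOH) = 0.3465 x 0.02033 = 0.007044 mol.
n(NaOH) added = 0.2278 x 0.01053 = 0.002399 mol, converting that many moles of C6H5COOH to C6H5COO-.
Remaining n(C6H5COOH) = 0.004646 mol; n(C6H5COO-) = 0.002399 mol.
By Henderson-Hasselbalch, pH = pKa + log([A^-]/[HA]) = 4.20 + log(0.002399/0.004646) = 4.20 + (-0.29) = 3.91.

3.91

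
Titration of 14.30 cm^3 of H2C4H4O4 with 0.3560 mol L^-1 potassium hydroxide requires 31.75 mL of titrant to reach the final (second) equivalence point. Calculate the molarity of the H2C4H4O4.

n(KOH) = 0.3560 x 0.03175 = 0.01130 mol.
At the final (second) equivalence point, 2 mol OH^- react per mol H2C4H4O4, so n(H2C4H4O4) = 0.01130 / 2 = 0.005651 mol.
[H2C4H4O4] = 0.005651 / 0.01430 L = 0.395 M.

0.395 M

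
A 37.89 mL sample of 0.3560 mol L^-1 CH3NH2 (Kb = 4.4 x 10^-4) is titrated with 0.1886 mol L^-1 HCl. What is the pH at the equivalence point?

n(CH3NH2) = 0.3560 x 0.03789 = 0.01349 mol; V(HCl) at equivalence = 0.01349/0.1886 = 0.07152 L.
At equivalence the base is fully converted to CH3NH3+; total volume = 0.1094 L, so [CH3NH3+] = 0.01349/0.1094 = 0.1233 M.
Ka(CH3NH3+) = Kw/Kb = 1.0e-14 / 4.4 x 10^-4 = 2.27e-11.
[H^+] = sqrt(Ka x [CH3NH3+]) = sqrt(2.27e-11 x 0.1233) = 1.67e-6 M.
pH = -log(1.67e-6) = 5.78.

5.78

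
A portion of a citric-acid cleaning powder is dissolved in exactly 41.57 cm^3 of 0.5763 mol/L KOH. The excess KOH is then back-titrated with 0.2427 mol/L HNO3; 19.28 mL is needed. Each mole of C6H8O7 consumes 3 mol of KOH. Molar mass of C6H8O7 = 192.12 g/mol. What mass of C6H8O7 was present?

Total n(KOH) added = 0.5763 x 0.04157 = 0.02396 mol.
n(HNO3) used = 0.2427 x 0.01928 = 0.004679 mol, which equals the excess n(KOH).
So n(KOH) consumed by the sample = 0.02396 - 0.004679 = 0.01928 mol.
n(C6H8O7) = 0.01928 / 3 = 0.006426 mol.
mass = 0.006426 mol x 192.12 g/mol = 1.23 g.

1.23 g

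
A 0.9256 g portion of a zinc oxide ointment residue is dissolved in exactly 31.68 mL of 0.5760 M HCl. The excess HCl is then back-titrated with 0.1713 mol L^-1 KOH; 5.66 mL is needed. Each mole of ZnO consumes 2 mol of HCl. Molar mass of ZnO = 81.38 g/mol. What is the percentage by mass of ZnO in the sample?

76.0%

Total n(HCl) added = 0.5760 x 0.03168 = 0.01825 mol.
n(KOH) used = 0.1713 x 0.005660 = 0.0009696 mol, which equals the excess n(HCl).
So n(HCl) consumed by the sample = 0.01825 - 0.0009696 = 0.01728 mol.
n(ZnO) = 0.01728 / 2 = 0.008639 mol.
mass ZnO = 0.008639 x 81.38 = 0.7030 g, so %ZnO = 0.7030/0.9256 x 100 = 76.0%.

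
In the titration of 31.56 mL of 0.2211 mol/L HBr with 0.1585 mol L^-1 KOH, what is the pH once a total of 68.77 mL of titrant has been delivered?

n(acid) = 0.2211 x 0.03156 = 0.006978 mol; n(KOH) added = 0.1585 x 0.06877 = 0.01090 mol.
Base is in excess by 0.01090 - 0.006978 = 0.003922 mol in a total volume of 0.1003 L.
[OH^-] = 0.003922/0.1003 = 0.03909 M, so pOH = 1.41 and pH = 14.00 - 1.41 = 12.59.

12.59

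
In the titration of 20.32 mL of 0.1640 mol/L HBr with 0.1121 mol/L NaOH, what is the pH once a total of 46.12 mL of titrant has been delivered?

12.44

n(acid) = 0.1640 x 0.02032 = 0.003332 mol; n(NaOH) added = 0.1121 x 0.04612 = 0.005170 mol.
Base is in excess by 0.005170 - 0.003332 = 0.001838 mol in a total volume of 0.06644 L.
[OH^-] = 0.001838/0.06644 = 0.02766 M, so pOH = 1.56 and pH = 14.00 - 1.56 = 12.44.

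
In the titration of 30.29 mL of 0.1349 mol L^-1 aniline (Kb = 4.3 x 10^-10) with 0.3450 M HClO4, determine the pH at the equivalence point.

n(C6H5NH2) = 0.1349 x 0.03029 = 0.004086 mol; V(HClO4) at equivalence = 0.004086/0.3450 = 0.01184 L.
At equivalence the base is fully converted to C6H5NH3+; total volume = 0.04213 L, so [C6H5NH3+] = 0.004086/0.04213 = 0.09698 M.
Ka(C6H5NH3+) = Kw/Kb = 1.0e-14 / 4.3 x 10^-10 = 2.33e-5.
[H^+] = sqrt(Ka x [C6H5NH3+]) = sqrt(2.33e-5 x 0.09698) = 0.00150 M.
pH = -log(0.00150) = 2.82.

2.82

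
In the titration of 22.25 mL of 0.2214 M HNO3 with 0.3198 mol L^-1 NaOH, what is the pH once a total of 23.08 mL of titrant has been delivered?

n(acid) = 0.2214 x 0.02225 = 0.004926 mol; n(NaOH) added = 0.3198 x 0.02308 = 0.007381 mol.
Base is in excess by 0.007381 - 0.004926 = 0.002455 mol in a total volume of 0.04533 L.
[OH^-] = 0.002455/0.04533 = 0.05415 M, so pOH = 1.27 and pH = 14.00 - 1.27 = 12.73.

12.73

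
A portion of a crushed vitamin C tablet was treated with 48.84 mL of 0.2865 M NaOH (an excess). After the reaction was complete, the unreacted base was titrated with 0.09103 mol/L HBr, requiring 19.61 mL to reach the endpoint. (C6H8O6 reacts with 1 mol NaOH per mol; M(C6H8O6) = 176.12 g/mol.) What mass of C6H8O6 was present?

2.15 g

Total n(NaOH) added = 0.2865 x 0.04884 = 0.01399 mol.
n(HBr) used = 0.09103 x 0.01961 = 0.001785 mol, which equals the excess n(NaOH).
So n(NaOH) consumed by the sample = 0.01399 - 0.001785 = 0.01221 mol.
n(C6H8O6) = 0.01221 / 1 = 0.01221 mol.
mass = 0.01221 mol x 176.12 g/mol = 2.15 g.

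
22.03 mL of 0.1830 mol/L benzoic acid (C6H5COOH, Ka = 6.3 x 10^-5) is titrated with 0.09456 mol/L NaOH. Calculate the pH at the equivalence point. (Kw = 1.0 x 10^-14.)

8.50

n(C6H5COOH) = 0.1830 x 0.02203 = 0.004031 mol; V(NaOH) at equivalence = 0.004031/0.09456 = 0.04263 L.
At equivalence all the acid is converted to C6H5COO-; total volume = 0.02203 + 0.04263 = 0.06466 L, so [C6H5COO-] = 0.004031/0.06466 = 0.06235 M.
Kb = Kw/Ka = 1.0e-14 / 6.3 x 10^-5 = 1.59e-10.
[OH^-] = sqrt(Kb x [C6H5COO-]) = sqrt(1.59e-10 x 0.06235) = 3.15e-6 M.
pOH = 5.50, so pH = 14.00 - 5.50 = 8.50.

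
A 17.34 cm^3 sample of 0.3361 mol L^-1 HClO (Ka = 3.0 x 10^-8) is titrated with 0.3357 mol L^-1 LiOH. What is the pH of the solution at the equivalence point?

10.37

n(HClO) = 0.3361 x 0.01734 = 0.005828 mol; V(LiOH) at equivalence = 0.005828/0.3357 = 0.01736 L.
At equivalence all the acid is converted to ClO-; total volume = 0.01734 + 0.01736 = 0.03470 L, so [ClO-] = 0.005828/0.03470 = 0.1679 M.
Kb = Kw/Ka = 1.0e-14 / 3.0 x 10^-8 = 3.33e-7.
[OH^-] = sqrt(Kb x [ClO-]) = sqrt(3.33e-7 x 0.1679) = 0.000237 M.
pOH = 3.63, so pH = 14.00 - 3.63 = 10.37.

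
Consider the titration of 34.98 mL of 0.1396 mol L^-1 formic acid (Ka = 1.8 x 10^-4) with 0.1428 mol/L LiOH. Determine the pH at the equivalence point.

n(HCOOH) = 0.1396 x 0.03498 = 0.004883 mol; V(LiOH) at equivalence = 0.004883/0.1428 = 0.03420 L.
At equivalence all the acid is converted to HCOO-; total volume = 0.03498 + 0.03420 = 0.06918 L, so [HCOO-] = 0.004883/0.06918 = 0.07059 M.
Kb = Kw/Ka = 1.0e-14 / 1.8 x 10^-4 = 5.56e-11.
[OH^-] = sqrt(Kb x [HCOO-]) = sqrt(5.56e-11 x 0.07059) = 1.98e-6 M.
pOH = 5.70, so pH = 14.00 - 5.70 = 8.30.

8.30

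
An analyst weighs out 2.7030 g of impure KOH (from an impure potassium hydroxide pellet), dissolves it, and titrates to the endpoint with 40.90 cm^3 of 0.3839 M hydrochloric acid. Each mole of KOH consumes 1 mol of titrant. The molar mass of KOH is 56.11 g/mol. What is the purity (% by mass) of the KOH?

32.6%

n(HCl) = 0.3839 x 0.04090 = 0.01570 mol.
n(KOH) = 0.01570 / 1 = 0.01570 mol.
mass of KOH = 0.01570 x 56.11 = 0.8810 g.
% purity = 0.8810 / 2.7030 x 100 = 32.6%.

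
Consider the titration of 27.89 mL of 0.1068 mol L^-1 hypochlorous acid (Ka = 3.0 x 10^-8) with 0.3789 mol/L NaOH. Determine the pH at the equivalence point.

n(HClO) = 0.1068 x 0.02789 = 0.002979 mol; V(NaOH) at equivalence = 0.002979/0.3789 = 0.007861 L.
At equivalence all the acid is converted to ClO-; total volume = 0.02789 + 0.007861 = 0.03575 L, so [ClO-] = 0.002979/0.03575 = 0.08332 M.
Kb = Kw/Ka = 1.0e-14 / 3.0 x 10^-8 = 3.33e-7.
[OH^-] = sqrt(Kb x [ClO-]) = sqrt(3.33e-7 x 0.08332) = 0.000167 M.
pOH = 3.78, so pH = 14.00 - 3.78 = 10.22.

10.22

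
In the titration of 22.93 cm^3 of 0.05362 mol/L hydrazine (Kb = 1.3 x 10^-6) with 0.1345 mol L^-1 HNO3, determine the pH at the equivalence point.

4.77

n(N2H4) = 0.05362 x 0.02293 = 0.001230 mol; V(HNO3) at equivalence = 0.001230/0.1345 = 0.009141 L.
At equivalence the base is fully converted to N2H5+; total volume = 0.03207 L, so [N2H5+] = 0.001230/0.03207 = 0.03834 M.
Ka(N2H5+) = Kw/Kb = 1.0e-14 / 1.3 x 10^-6 = 7.69e-9.
[H^+] = sqrt(Ka x [N2H5+]) = sqrt(7.69e-9 x 0.03834) = 1.72e-5 M.
pH = -log(1.72e-5) = 4.77.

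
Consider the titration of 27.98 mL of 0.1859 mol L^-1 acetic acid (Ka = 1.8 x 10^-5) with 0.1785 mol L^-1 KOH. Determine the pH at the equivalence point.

8.85

n(CH3COOH) = 0.1859 x 0.02798 = 0.005201 mol; V(KOH) at equivalence = 0.005201/0.1785 = 0.02914 L.
At equivalence all the acid is converted to CH3COO-; total volume = 0.02798 + 0.02914 = 0.05712 L, so [CH3COO-] = 0.005201/0.05712 = 0.09106 M.
Kb = Kw/Ka = 1.0e-14 / 1.8 x 10^-5 = 5.56e-10.
[OH^-] = sqrt(Kb x [CH3COO-]) = sqrt(5.56e-10 x 0.09106) = 7.11e-6 M.
pOH = 5.15, so pH = 14.00 - 5.15 = 8.85.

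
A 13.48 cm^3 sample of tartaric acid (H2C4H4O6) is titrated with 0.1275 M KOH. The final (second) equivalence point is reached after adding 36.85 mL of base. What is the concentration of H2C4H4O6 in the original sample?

0.174 M

n(KOH) = 0.1275 x 0.03685 = 0.004698 mol.
At the final (second) equivalence point, 2 mol OH^- react per mol H2C4H4O6, so n(H2C4H4O6) = 0.004698 / 2 = 0.002349 mol.
[H2C4H4O6] = 0.002349 / 0.01348 L = 0.174 M.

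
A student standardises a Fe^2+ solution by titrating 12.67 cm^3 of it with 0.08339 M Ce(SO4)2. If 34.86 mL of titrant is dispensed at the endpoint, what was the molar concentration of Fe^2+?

0.229 M

n(Ce(SO4)2) = 0.08339 x 0.03486 = 0.002907 mol.
From the balanced equation, 1 mol Ce(SO4)2 reacts with 1 mol Fe^2+, so n(Fe^2+) = 0.002907 x 1/1 = 0.002907 mol.
[Fe^2+] = 0.002907 / 0.01267 L = 0.229 M.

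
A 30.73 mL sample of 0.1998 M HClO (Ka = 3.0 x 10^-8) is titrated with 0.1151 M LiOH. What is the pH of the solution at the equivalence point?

10.19

n(HClO) = 0.1998 x 0.03073 = 0.006140 mol; V(LiOH) at equivalence = 0.006140/0.1151 = 0.05334 L.
At equivalence all the acid is converted to ClO-; total volume = 0.03073 + 0.05334 = 0.08407 L, so [ClO-] = 0.006140/0.08407 = 0.07303 M.
Kb = Kw/Ka = 1.0e-14 / 3.0 x 10^-8 = 3.33e-7.
[OH^-] = sqrt(Kb x [ClO-]) = sqrt(3.33e-7 x 0.07303) = 0.000156 M.
pOH = 3.81, so pH = 14.00 - 3.81 = 10.19.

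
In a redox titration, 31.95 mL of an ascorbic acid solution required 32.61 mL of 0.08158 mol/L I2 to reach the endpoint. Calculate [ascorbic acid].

n(I2) = 0.08158 x 0.03261 = 0.002660 mol.
From the balanced equation, 1 mol I2 reacts with 1 mol ascorbic acid, so n(ascorbic acid) = 0.002660 x 1/1 = 0.002660 mol.
[ascorbic acid] = 0.002660 / 0.03195 L = 0.0833 M.

0.0833 M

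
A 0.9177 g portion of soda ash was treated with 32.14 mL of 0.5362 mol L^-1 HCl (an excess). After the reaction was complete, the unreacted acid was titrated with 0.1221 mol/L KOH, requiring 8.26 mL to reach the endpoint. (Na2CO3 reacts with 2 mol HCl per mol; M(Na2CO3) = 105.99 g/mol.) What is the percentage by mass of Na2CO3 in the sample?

Total n(HCl) added = 0.5362 x 0.03214 = 0.01723 mol.
n(KOH) used = 0.1221 x 0.008260 = 0.001009 mol, which equals the excess n(HCl).
So n(HCl) consumed by the sample = 0.01723 - 0.001009 = 0.01622 mol.
n(Na2CO3) = 0.01622 / 2 = 0.008112 mol.
mass Na2CO3 = 0.008112 x 105.99 = 0.8598 g, so %Na2CO3 = 0.8598/0.9177 x 100 = 93.7%.

93.7%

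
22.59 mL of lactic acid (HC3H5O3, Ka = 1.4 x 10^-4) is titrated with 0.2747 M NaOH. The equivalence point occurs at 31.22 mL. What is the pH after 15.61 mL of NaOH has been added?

3.85

15.61 mL is exactly half the equivalence volume (31.22/2), i.e. the half-equivalence point.
There, n(HA) = n(A^-), so pH = pKa = -log(1.4 x 10^-4) = 3.85.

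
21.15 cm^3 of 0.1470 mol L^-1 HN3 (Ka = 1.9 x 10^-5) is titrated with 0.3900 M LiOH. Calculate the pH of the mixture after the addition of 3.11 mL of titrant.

4.53

Initial n(HN3) = 0.1470 x 0.02115 = 0.003109 mol.
n(LiOH) added = 0.3900 x 0.003110 = 0.001213 mol, converting that many moles of HN3 to N3-.
Remaining n(HN3) = 0.001896 mol; n(N3-) = 0.001213 mol.
By Henderson-Hasselbalch, pH = pKa + log([A^-]/[HA]) = 4.72 + log(0.001213/0.001896) = 4.72 + (-0.19) = 4.53.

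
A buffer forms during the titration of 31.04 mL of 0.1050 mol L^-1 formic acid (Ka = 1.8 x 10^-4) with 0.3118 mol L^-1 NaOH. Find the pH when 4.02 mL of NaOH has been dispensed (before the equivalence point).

3.54

Initial n(HCOOH) = 0.1050 x 0.03104 = 0.003259 mol.
n(NaOH) added = 0.3118 x 0.004020 = 0.001253 mol, converting that many moles of HCOOH to HCOO-.
Remaining n(HCOOH) = 0.002006 mol; n(HCOO-) = 0.001253 mol.
By Henderson-Hasselbalch, pH = pKa + log([A^-]/[HA]) = 3.74 + log(0.001253/0.002006) = 3.74 + (-0.20) = 3.54.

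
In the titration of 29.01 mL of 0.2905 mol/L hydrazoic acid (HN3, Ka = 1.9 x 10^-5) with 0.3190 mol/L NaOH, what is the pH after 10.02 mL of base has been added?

Initial n(HN3) = 0.2905 x 0.02901 = 0.008427 mol.
n(NaOH) added = 0.3190 x 0.01002 = 0.003196 mol, converting that many moles of HN3 to N3-.
Remaining n(HN3) = 0.005231 mol; n(N3-) = 0.003196 mol.
By Henderson-Hasselbalch, pH = pKa + log([A^-]/[HA]) = 4.72 + log(0.003196/0.005231) = 4.72 + (-0.21) = 4.51.

4.51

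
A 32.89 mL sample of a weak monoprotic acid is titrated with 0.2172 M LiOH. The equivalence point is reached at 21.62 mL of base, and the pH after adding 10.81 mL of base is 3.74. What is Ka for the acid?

10.81 mL is half of the equivalence volume, so this is the half-equivalence point where [HA] = [A^-].
At half-equivalence pH = pKa, so pKa = 3.74.
Ka = 10^(-3.74) = 1.8 x 10^-4.

1.8 x 10^-4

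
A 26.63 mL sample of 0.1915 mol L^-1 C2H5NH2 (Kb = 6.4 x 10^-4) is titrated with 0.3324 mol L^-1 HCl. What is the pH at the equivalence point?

5.86

n(C2H5NH2) = 0.1915 x 0.02663 = 0.005100 mol; V(HCl) at equivalence = 0.005100/0.3324 = 0.01534 L.
At equivalence the base is fully converted to C2H5NH3+; total volume = 0.04197 L, so [C2H5NH3+] = 0.005100/0.04197 = 0.1215 M.
Ka(C2H5NH3+) = Kw/Kb = 1.0e-14 / 6.4 x 10^-4 = 1.56e-11.
[H^+] = sqrt(Ka x [C2H5NH3+]) = sqrt(1.56e-11 x 0.1215) = 1.38e-6 M.
pH = -log(1.38e-6) = 5.86.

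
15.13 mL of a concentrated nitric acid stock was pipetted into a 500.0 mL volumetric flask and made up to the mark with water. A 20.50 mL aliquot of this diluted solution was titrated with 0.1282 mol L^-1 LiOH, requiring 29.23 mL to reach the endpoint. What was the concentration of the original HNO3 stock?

n(LiOH) = 0.1282 x 0.02923 = 0.003747 mol.
n(HNO3) in the aliquot = 0.003747 mol.
[diluted HNO3] = 0.003747 / 0.02050 = 0.1828 M.
Dilution factor = 500.0/15.13 = 33.05, so [stock] = 0.1828 x 33.05 = 6.04 M.

6.04 M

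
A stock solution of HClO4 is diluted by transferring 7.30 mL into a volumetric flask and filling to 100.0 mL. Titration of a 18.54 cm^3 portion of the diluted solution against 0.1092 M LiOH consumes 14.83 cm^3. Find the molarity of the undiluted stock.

n(LiOH) = 0.1092 x 0.01483 = 0.001619 mol.
n(HClO4) in the aliquot = 0.001619 mol.
[diluted HClO4] = 0.001619 / 0.01854 = 0.08735 M.
Dilution factor = 100.0/7.300 = 13.70, so [stock] = 0.08735 x 13.70 = 1.20 M.

1.20 M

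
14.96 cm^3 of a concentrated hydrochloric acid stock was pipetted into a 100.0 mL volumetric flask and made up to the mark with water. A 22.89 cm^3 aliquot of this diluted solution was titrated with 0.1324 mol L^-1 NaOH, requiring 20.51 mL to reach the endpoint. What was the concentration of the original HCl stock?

0.793 M

n(NaOH) = 0.1324 x 0.02051 = 0.002716 mol.
n(HCl) in the aliquot = 0.002716 mol.
[diluted HCl] = 0.002716 / 0.02289 = 0.1186 M.
Dilution factor = 100.0/14.96 = 6.684, so [stock] = 0.1186 x 6.684 = 0.793 M.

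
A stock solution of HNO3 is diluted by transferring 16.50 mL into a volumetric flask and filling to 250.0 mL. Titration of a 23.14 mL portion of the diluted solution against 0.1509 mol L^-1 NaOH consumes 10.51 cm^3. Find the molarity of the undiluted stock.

n(NaOH) = 0.1509 x 0.01051 = 0.001586 mol.
n(HNO3) in the aliquot = 0.001586 mol.
[diluted HNO3] = 0.001586 / 0.02314 = 0.06854 M.
Dilution factor = 250.0/16.50 = 15.15, so [stock] = 0.06854 x 15.15 = 1.04 M.

1.04 M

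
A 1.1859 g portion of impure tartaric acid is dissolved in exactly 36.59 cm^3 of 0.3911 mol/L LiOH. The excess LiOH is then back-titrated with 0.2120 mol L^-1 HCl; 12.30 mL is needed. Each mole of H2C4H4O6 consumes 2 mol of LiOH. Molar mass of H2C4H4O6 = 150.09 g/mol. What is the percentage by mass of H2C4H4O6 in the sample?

74.1%

Total n(LiOH) added = 0.3911 x 0.03659 = 0.01431 mol.
n(HCl) used = 0.2120 x 0.01230 = 0.002608 mol, which equals the excess n(LiOH).
So n(LiOH) consumed by the sample = 0.01431 - 0.002608 = 0.01170 mol.
n(H2C4H4O6) = 0.01170 / 2 = 0.005851 mol.
mass H2C4H4O6 = 0.005851 x 150.09 = 0.8782 g, so %H2C4H4O6 = 0.8782/1.1859 x 100 = 74.1%.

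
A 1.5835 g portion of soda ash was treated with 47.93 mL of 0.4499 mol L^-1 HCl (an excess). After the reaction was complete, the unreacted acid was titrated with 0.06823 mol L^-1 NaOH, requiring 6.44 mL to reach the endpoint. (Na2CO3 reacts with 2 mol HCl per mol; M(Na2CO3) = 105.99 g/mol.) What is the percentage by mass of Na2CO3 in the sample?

70.7%

Total n(HCl) added = 0.4499 x 0.04793 = 0.02156 mol.
n(NaOH) used = 0.06823 x 0.006440 = 0.0004394 mol, which equals the excess n(HCl).
So n(HCl) consumed by the sample = 0.02156 - 0.0004394 = 0.02112 mol.
n(Na2CO3) = 0.02112 / 2 = 0.01056 mol.
mass Na2CO3 = 0.01056 x 105.99 = 1.119 g, so %Na2CO3 = 1.119/1.5835 x 100 = 70.7%.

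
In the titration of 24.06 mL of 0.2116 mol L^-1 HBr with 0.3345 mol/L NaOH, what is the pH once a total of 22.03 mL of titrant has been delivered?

n(acid) = 0.2116 x 0.02406 = 0.005091 mol; n(NaOH) added = 0.3345 x 0.02203 = 0.007369 mol.
Base is in excess by 0.007369 - 0.005091 = 0.002278 mol in a total volume of 0.04609 L.
[OH^-] = 0.002278/0.04609 = 0.04942 M, so pOH = 1.31 and pH = 14.00 - 1.31 = 12.69.

12.69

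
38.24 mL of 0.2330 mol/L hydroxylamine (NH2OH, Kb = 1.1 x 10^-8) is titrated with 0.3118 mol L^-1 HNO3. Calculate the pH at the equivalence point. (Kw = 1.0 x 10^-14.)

3.46

n(NH2OH) = 0.2330 x 0.03824 = 0.008910 mol; V(HNO3) at equivalence = 0.008910/0.3118 = 0.02858 L.
At equivalence the base is fully converted to NH3OH+; total volume = 0.06682 L, so [NH3OH+] = 0.008910/0.06682 = 0.1334 M.
Ka(NH3OH+) = Kw/Kb = 1.0e-14 / 1.1 x 10^-8 = 9.09e-7.
[H^+] = sqrt(Ka x [NH3OH+]) = sqrt(9.09e-7 x 0.1334) = 0.000348 M.
pH = -log(0.000348) = 3.46.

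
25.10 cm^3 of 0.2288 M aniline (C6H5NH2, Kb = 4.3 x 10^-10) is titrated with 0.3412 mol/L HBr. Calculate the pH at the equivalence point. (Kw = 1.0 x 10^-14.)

n(C6H5NH2) = 0.2288 x 0.02510 = 0.005743 mol; V(HBr) at equivalence = 0.005743/0.3412 = 0.01683 L.
At equivalence the base is fully converted to C6H5NH3+; total volume = 0.04193 L, so [C6H5NH3+] = 0.005743/0.04193 = 0.1370 M.
Ka(C6H5NH3+) = Kw/Kb = 1.0e-14 / 4.3 x 10^-10 = 2.33e-5.
[H^+] = sqrt(Ka x [C6H5NH3+]) = sqrt(2.33e-5 x 0.1370) = 0.00178 M.
pH = -log(0.00178) = 2.75.

2.75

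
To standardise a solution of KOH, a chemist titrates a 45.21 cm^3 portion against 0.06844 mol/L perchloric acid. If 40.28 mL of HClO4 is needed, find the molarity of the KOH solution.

0.0610 M

n(HClO4) delivered = 0.06844 x 0.04028 = 0.002757 mol.
For a 1:1 reaction, n(KOH) = 0.002757 mol.
[KOH] = 0.002757 mol / 0.04521 L = 0.0610 M.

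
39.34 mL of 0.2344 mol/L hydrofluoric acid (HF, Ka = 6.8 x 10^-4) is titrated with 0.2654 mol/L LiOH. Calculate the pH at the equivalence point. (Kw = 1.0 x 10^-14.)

8.13

n(HF) = 0.2344 x 0.03934 = 0.009221 mol; V(LiOH) at equivalence = 0.009221/0.2654 = 0.03474 L.
At equivalence all the acid is converted to F-; total volume = 0.03934 + 0.03474 = 0.07408 L, so [F-] = 0.009221/0.07408 = 0.1245 M.
Kb = Kw/Ka = 1.0e-14 / 6.8 x 10^-4 = 1.47e-11.
[OH^-] = sqrt(Kb x [F-]) = sqrt(1.47e-11 x 0.1245) = 1.35e-6 M.
pOH = 5.87, so pH = 14.00 - 5.87 = 8.13.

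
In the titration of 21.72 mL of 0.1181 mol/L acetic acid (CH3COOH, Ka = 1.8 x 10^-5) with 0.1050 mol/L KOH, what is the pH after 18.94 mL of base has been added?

5.28

Initial n(CH3COOH) = 0.1181 x 0.02172 = 0.002565 mol.
n(KOH) added = 0.1050 x 0.01894 = 0.001989 mol, converting that many moles of CH3COOH to CH3COO-.
Remaining n(CH3COOH) = 0.0005764 mol; n(CH3COO-) = 0.001989 mol.
By Henderson-Hasselbalch, pH = pKa + log([A^-]/[HA]) = 4.74 + log(0.001989/0.0005764) = 4.74 + (+0.54) = 5.28.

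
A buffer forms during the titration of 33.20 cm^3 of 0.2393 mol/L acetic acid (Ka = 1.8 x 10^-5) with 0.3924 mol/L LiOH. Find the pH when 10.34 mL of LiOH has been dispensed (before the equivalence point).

4.76

Initial n(CH3COOH) = 0.2393 x 0.03320 = 0.007945 mol.
n(LiOH) added = 0.3924 x 0.01034 = 0.004057 mol, converting that many moles of CH3COOH to CH3COO-.
Remaining n(CH3COOH) = 0.003887 mol; n(CH3COO-) = 0.004057 mol.
By Henderson-Hasselbalch, pH = pKa + log([A^-]/[HA]) = 4.74 + log(0.004057/0.003887) = 4.74 + (+0.02) = 4.76.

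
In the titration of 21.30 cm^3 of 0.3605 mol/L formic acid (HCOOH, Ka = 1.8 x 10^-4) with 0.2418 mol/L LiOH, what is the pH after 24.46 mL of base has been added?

Initial n(HCOOH) = 0.3605 x 0.02130 = 0.007679 mol.
n(LiOH) added = 0.2418 x 0.02446 = 0.005914 mol, converting that many moles of HCOOH to HCOO-.
Remaining n(HCOOH) = 0.001764 mol; n(HCOO-) = 0.005914 mol.
By Henderson-Hasselbalch, pH = pKa + log([A^-]/[HA]) = 3.74 + log(0.005914/0.001764) = 3.74 + (+0.53) = 4.27.

4.27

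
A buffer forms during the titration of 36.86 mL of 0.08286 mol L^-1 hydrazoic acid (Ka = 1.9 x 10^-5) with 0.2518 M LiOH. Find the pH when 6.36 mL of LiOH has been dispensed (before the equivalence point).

4.76

Initial n(HN3) = 0.08286 x 0.03686 = 0.003054 mol.
n(LiOH) added = 0.2518 x 0.006360 = 0.001601 mol, converting that many moles of HN3 to N3-.
Remaining n(HN3) = 0.001453 mol; n(N3-) = 0.001601 mol.
By Henderson-Hasselbalch, pH = pKa + log([A^-]/[HA]) = 4.72 + log(0.001601/0.001453) = 4.72 + (+0.04) = 4.76.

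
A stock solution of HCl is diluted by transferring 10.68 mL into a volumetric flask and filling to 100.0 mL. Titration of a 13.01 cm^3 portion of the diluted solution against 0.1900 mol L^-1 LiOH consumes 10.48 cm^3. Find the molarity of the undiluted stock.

n(LiOH) = 0.1900 x 0.01048 = 0.001991 mol.
n(HCl) in the aliquot = 0.001991 mol.
[diluted HCl] = 0.001991 / 0.01301 = 0.1531 M.
Dilution factor = 100.0/10.68 = 9.363, so [stock] = 0.1531 x 9.363 = 1.43 M.

1.43 M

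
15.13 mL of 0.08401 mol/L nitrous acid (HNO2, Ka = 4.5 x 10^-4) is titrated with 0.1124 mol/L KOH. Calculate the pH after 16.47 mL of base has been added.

12.26

n(acid) = 0.08401 x 0.01513 = 0.001271 mol; n(KOH) added = 0.1124 x 0.01647 = 0.001851 mol.
Base is in excess by 0.001851 - 0.001271 = 0.0005802 mol in a total volume of 0.03160 L.
[OH^-] = 0.0005802/0.03160 = 0.01836 M, so pOH = 1.74 and pH = 14.00 - 1.74 = 12.26.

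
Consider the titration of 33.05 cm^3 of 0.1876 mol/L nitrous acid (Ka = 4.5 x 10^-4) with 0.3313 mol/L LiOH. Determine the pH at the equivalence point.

8.21

n(HNO2) = 0.1876 x 0.03305 = 0.006200 mol; V(LiOH) at equivalence = 0.006200/0.3313 = 0.01871 L.
At equivalence all the acid is converted to NO2-; total volume = 0.03305 + 0.01871 = 0.05176 L, so [NO2-] = 0.006200/0.05176 = 0.1198 M.
Kb = Kw/Ka = 1.0e-14 / 4.5 x 10^-4 = 2.22e-11.
[OH^-] = sqrt(Kb x [NO2-]) = sqrt(2.22e-11 x 0.1198) = 1.63e-6 M.
pOH = 5.79, so pH = 14.00 - 5.79 = 8.21.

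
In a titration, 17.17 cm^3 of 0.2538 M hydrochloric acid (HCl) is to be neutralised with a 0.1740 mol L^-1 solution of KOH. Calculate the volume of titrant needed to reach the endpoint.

n(HCl) = 0.2538 mol/L x 0.01717 L = 0.004358 mol.
At equivalence n(KOH) = n(HCl) = 0.004358 mol.
V(KOH) = 0.004358 / 0.1740 = 0.02504 L = 25.0 mL.

25.0 mL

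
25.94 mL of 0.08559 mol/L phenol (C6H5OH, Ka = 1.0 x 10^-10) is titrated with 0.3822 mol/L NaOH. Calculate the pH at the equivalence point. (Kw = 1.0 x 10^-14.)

11.42

n(C6H5OH) = 0.08559 x 0.02594 = 0.002220 mol; V(NaOH) at equivalence = 0.002220/0.3822 = 0.005809 L.
At equivalence all the acid is converted to C6H5O-; total volume = 0.02594 + 0.005809 = 0.03175 L, so [C6H5O-] = 0.002220/0.03175 = 0.06993 M.
Kb = Kw/Ka = 1.0e-14 / 1.0 x 10^-10 = 0.000100.
[OH^-] = sqrt(Kb x [C6H5O-]) = sqrt(0.000100 x 0.06993) = 0.00264 M.
pOH = 2.58, so pH = 14.00 - 2.58 = 11.42.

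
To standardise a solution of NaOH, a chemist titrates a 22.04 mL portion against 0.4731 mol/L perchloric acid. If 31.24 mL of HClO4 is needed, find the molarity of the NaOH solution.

0.671 M

n(HClO4) delivered = 0.4731 x 0.03124 = 0.01478 mol.
For a 1:1 reaction, n(NaOH) = 0.01478 mol.
[NaOH] = 0.01478 mol / 0.02204 L = 0.671 M.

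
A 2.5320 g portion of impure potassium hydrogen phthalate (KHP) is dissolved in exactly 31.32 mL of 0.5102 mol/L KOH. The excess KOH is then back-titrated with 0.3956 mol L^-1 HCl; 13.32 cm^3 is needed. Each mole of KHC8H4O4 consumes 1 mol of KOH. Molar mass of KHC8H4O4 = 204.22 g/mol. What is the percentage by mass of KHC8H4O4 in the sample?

86.4%

Total n(KOH) added = 0.5102 x 0.03132 = 0.01598 mol.
n(HCl) used = 0.3956 x 0.01332 = 0.005269 mol, which equals the excess n(KOH).
So n(KOH) consumed by the sample = 0.01598 - 0.005269 = 0.01071 mol.
n(KHC8H4O4) = 0.01071 / 1 = 0.01071 mol.
mass KHC8H4O4 = 0.01071 x 204.22 = 2.187 g, so %KHC8H4O4 = 2.187/2.5320 x 100 = 86.4%.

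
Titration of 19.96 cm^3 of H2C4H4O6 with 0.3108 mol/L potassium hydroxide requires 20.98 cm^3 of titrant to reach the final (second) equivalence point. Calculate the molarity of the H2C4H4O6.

0.163 M

n(KOH) = 0.3108 x 0.02098 = 0.006521 mol.
At the final (second) equivalence point, 2 mol OH^- react per mol H2C4H4O6, so n(H2C4H4O6) = 0.006521 / 2 = 0.003260 mol.
[H2C4H4O6] = 0.003260 / 0.01996 L = 0.163 M.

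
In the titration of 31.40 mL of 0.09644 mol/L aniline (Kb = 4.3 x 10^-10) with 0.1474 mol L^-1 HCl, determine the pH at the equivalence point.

2.93

n(C6H5NH2) = 0.09644 x 0.03140 = 0.003028 mol; V(HCl) at equivalence = 0.003028/0.1474 = 0.02054 L.
At equivalence the base is fully converted to C6H5NH3+; total volume = 0.05194 L, so [C6H5NH3+] = 0.003028/0.05194 = 0.05830 M.
Ka(C6H5NH3+) = Kw/Kb = 1.0e-14 / 4.3 x 10^-10 = 2.33e-5.
[H^+] = sqrt(Ka x [C6H5NH3+]) = sqrt(2.33e-5 x 0.05830) = 0.00116 M.
pH = -log(0.00116) = 2.93.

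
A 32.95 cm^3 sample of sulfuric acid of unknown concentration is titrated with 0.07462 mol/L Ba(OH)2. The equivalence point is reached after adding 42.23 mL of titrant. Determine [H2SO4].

n(Ba(OH)2) delivered = 0.07462 x 0.04223 = 0.003151 mol.
For a 1:1 reaction, n(H2SO4) = 0.003151 mol.
[H2SO4] = 0.003151 mol / 0.03295 L = 0.0956 M.

0.0956 M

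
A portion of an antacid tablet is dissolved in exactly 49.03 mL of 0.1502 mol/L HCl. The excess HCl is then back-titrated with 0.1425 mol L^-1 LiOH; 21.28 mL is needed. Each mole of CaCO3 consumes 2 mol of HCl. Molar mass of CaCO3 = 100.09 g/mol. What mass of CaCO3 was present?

Total n(HCl) added = 0.1502 x 0.04903 = 0.007364 mol.
n(LiOH) used = 0.1425 x 0.02128 = 0.003032 mol, which equals the excess n(HCl).
So n(HCl) consumed by the sample = 0.007364 - 0.003032 = 0.004332 mol.
n(CaCO3) = 0.004332 / 2 = 0.002166 mol.
mass = 0.002166 mol x 100.09 g/mol = 0.217 g.

0.217 g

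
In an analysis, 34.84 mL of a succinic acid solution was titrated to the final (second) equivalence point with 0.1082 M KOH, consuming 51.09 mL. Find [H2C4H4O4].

0.0793 M

n(KOH) = 0.1082 x 0.05109 = 0.005528 mol.
At the final (second) equivalence point, 2 mol OH^- react per mol H2C4H4O4, so n(H2C4H4O4) = 0.005528 / 2 = 0.002764 mol.
[H2C4H4O4] = 0.002764 / 0.03484 L = 0.0793 M.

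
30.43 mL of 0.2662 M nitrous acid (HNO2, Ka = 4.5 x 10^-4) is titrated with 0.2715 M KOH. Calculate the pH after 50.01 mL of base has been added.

12.83

n(acid) = 0.2662 x 0.03043 = 0.008100 mol; n(KOH) added = 0.2715 x 0.05001 = 0.01358 mol.
Base is in excess by 0.01358 - 0.008100 = 0.005477 mol in a total volume of 0.08044 L.
[OH^-] = 0.005477/0.08044 = 0.06809 M, so pOH = 1.17 and pH = 14.00 - 1.17 = 12.83.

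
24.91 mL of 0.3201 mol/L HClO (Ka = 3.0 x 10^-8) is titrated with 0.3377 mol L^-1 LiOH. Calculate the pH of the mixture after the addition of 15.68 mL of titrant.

7.82

Initial n(HClO) = 0.3201 x 0.02491 = 0.007974 mol.
n(LiOH) added = 0.3377 x 0.01568 = 0.005295 mol, converting that many moles of HClO to ClO-.
Remaining n(HClO) = 0.002679 mol; n(ClO-) = 0.005295 mol.
By Henderson-Hasselbalch, pH = pKa + log([A^-]/[HA]) = 7.52 + log(0.005295/0.002679) = 7.52 + (+0.30) = 7.82.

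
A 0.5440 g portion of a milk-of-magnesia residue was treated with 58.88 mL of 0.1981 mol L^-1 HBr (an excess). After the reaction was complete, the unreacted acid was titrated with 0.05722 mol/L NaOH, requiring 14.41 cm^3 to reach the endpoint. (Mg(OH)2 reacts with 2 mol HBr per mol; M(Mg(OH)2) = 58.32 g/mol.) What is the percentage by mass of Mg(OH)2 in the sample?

Total n(HBr) added = 0.1981 x 0.05888 = 0.01166 mol.
n(NaOH) used = 0.05722 x 0.01441 = 0.0008245 mol, which equals the excess n(HBr).
So n(HBr) consumed by the sample = 0.01166 - 0.0008245 = 0.01084 mol.
n(Mg(OH)2) = 0.01084 / 2 = 0.005420 mol.
mass Mg(OH)2 = 0.005420 x 58.32 = 0.3161 g, so %Mg(OH)2 = 0.3161/0.5440 x 100 = 58.1%.

58.1%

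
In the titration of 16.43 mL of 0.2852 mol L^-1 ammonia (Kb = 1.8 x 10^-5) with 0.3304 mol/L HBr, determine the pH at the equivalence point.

n(NH3) = 0.2852 x 0.01643 = 0.004686 mol; V(HBr) at equivalence = 0.004686/0.3304 = 0.01418 L.
At equivalence the base is fully converted to NH4+; total volume = 0.03061 L, so [NH4+] = 0.004686/0.03061 = 0.1531 M.
Ka(NH4+) = Kw/Kb = 1.0e-14 / 1.8 x 10^-5 = 5.56e-10.
[H^+] = sqrt(Ka x [NH4+]) = sqrt(5.56e-10 x 0.1531) = 9.22e-6 M.
pH = -log(9.22e-6) = 5.04.

5.04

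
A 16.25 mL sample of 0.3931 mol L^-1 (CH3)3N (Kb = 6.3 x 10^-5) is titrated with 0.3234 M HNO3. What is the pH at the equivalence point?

5.28

n((CH3)3N) = 0.3931 x 0.01625 = 0.006388 mol; V(HNO3) at equivalence = 0.006388/0.3234 = 0.01975 L.
At equivalence the base is fully converted to (CH3)3NH+; total volume = 0.03600 L, so [(CH3)3NH+] = 0.006388/0.03600 = 0.1774 M.
Ka((CH3)3NH+) = Kw/Kb = 1.0e-14 / 6.3 x 10^-5 = 1.59e-10.
[H^+] = sqrt(Ka x [(CH3)3NH+]) = sqrt(1.59e-10 x 0.1774) = 5.31e-6 M.
pH = -log(5.31e-6) = 5.28.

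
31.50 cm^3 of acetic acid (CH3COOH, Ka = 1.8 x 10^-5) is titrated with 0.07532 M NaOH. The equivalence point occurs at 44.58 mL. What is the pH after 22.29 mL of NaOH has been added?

22.29 mL is exactly half the equivalence volume (44.58/2), i.e. the half-equivalence point.
There, n(HA) = n(A^-), so pH = pKa = -log(1.8 x 10^-5) = 4.74.

4.74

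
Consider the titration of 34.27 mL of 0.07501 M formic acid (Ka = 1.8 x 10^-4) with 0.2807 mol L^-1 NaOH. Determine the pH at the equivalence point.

8.26

n(HCOOH) = 0.07501 x 0.03427 = 0.002571 mol; V(NaOH) at equivalence = 0.002571/0.2807 = 0.009158 L.
At equivalence all the acid is converted to HCOO-; total volume = 0.03427 + 0.009158 = 0.04343 L, so [HCOO-] = 0.002571/0.04343 = 0.05919 M.
Kb = Kw/Ka = 1.0e-14 / 1.8 x 10^-4 = 5.56e-11.
[OH^-] = sqrt(Kb x [HCOO-]) = sqrt(5.56e-11 x 0.05919) = 1.81e-6 M.
pOH = 5.74, so pH = 14.00 - 5.74 = 8.26.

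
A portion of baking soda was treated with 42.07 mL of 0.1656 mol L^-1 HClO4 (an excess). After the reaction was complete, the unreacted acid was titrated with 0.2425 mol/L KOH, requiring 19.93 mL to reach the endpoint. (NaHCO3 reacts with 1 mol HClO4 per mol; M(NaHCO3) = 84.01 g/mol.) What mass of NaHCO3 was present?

Total n(HClO4) added = 0.1656 x 0.04207 = 0.006967 mol.
n(KOH) used = 0.2425 x 0.01993 = 0.004833 mol, which equals the excess n(HClO4).
So n(HClO4) consumed by the sample = 0.006967 - 0.004833 = 0.002134 mol.
n(NaHCO3) = 0.002134 / 1 = 0.002134 mol.
mass = 0.002134 mol x 84.01 g/mol = 0.179 g.

0.179 g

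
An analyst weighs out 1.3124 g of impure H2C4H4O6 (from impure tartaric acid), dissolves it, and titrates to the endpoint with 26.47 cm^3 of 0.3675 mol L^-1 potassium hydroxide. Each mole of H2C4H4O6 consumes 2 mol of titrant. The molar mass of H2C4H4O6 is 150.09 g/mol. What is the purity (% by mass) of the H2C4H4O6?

55.6%

n(KOH) = 0.3675 x 0.02647 = 0.009728 mol.
n(H2C4H4O6) = 0.009728 / 2 = 0.004864 mol.
mass of H2C4H4O6 = 0.004864 x 150.09 = 0.7300 g.
% purity = 0.7300 / 1.3124 x 100 = 55.6%.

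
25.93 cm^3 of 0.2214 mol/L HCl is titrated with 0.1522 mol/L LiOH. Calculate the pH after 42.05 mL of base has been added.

n(acid) = 0.2214 x 0.02593 = 0.005741 mol; n(LiOH) added = 0.1522 x 0.04205 = 0.006400 mol.
Base is in excess by 0.006400 - 0.005741 = 0.0006591 mol in a total volume of 0.06798 L.
[OH^-] = 0.0006591/0.06798 = 0.009696 M, so pOH = 2.01 and pH = 14.00 - 2.01 = 11.99.

11.99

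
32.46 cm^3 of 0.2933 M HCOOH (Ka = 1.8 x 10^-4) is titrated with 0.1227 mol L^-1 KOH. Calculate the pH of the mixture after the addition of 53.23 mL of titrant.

Initial n(HCOOH) = 0.2933 x 0.03246 = 0.009521 mol.
n(KOH) added = 0.1227 x 0.05323 = 0.006531 mol, converting that many moles of HCOOH to HCOO-.
Remaining n(HCOOH) = 0.002989 mol; n(HCOO-) = 0.006531 mol.
By Henderson-Hasselbalch, pH = pKa + log([A^-]/[HA]) = 3.74 + log(0.006531/0.002989) = 3.74 + (+0.34) = 4.08.

4.08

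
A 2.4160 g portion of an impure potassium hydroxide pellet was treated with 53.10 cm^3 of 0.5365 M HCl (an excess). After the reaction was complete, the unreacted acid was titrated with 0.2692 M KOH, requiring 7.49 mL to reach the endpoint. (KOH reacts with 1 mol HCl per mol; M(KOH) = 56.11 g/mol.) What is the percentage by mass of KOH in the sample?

Total n(HCl) added = 0.5365 x 0.05310 = 0.02849 mol.
n(KOH) used = 0.2692 x 0.007490 = 0.002016 mol, which equals the excess n(HCl).
So n(HCl) consumed by the sample = 0.02849 - 0.002016 = 0.02647 mol.
n(KOH) = 0.02647 / 1 = 0.02647 mol.
mass KOH = 0.02647 x 56.11 = 1.485 g, so %KOH = 1.485/2.4160 x 100 = 61.5%.

61.5%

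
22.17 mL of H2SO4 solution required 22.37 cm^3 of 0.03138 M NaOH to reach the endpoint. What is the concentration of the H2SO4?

0.0158 M

n(NaOH) delivered = 0.03138 x 0.02237 = 0.0007020 mol.
The reaction is 1 H2SO4 + 2 NaOH, so n(H2SO4) = 0.0007020 x 1/2 = 0.0003510 mol.
[H2SO4] = 0.0003510 mol / 0.02217 L = 0.0158 M.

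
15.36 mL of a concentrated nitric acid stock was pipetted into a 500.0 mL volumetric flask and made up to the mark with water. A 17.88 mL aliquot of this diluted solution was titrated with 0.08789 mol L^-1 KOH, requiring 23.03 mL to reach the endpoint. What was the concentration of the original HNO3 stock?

3.69 M

n(KOH) = 0.08789 x 0.02303 = 0.002024 mol.
n(HNO3) in the aliquot = 0.002024 mol.
[diluted HNO3] = 0.002024 / 0.01788 = 0.1132 M.
Dilution factor = 500.0/15.36 = 32.55, so [stock] = 0.1132 x 32.55 = 3.69 M.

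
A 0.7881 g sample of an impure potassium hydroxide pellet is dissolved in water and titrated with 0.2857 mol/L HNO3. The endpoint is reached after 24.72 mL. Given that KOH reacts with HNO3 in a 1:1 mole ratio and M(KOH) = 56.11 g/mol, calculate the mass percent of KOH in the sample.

n(HNO3) = 0.2857 x 0.02472 = 0.007063 mol.
n(KOH) = 0.007063 / 1 = 0.007063 mol.
mass of KOH = 0.007063 x 56.11 = 0.3963 g.
% purity = 0.3963 / 0.7881 x 100 = 50.3%.

50.3%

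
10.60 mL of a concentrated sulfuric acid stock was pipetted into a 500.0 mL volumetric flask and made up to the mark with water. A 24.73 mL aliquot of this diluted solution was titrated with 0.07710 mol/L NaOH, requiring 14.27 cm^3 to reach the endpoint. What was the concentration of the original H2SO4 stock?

1.05 M

n(NaOH) = 0.07710 x 0.01427 = 0.001100 mol.
n(H2SO4) in the aliquot = 0.001100 x 1/2 = 0.0005501 mol.
[diluted H2SO4] = 0.0005501 / 0.02473 = 0.02224 M.
Dilution factor = 500.0/10.60 = 47.17, so [stock] = 0.02224 x 47.17 = 1.05 M.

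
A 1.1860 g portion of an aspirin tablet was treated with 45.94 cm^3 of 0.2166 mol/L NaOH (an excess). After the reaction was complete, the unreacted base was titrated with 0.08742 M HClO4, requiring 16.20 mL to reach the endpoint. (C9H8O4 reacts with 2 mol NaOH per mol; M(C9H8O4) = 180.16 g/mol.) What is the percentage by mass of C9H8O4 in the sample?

Total n(NaOH) added = 0.2166 x 0.04594 = 0.009951 mol.
n(HClO4) used = 0.08742 x 0.01620 = 0.001416 mol, which equals the excess n(NaOH).
So n(NaOH) consumed by the sample = 0.009951 - 0.001416 = 0.008534 mol.
n(C9H8O4) = 0.008534 / 2 = 0.004267 mol.
mass C9H8O4 = 0.004267 x 180.16 = 0.7688 g, so %C9H8O4 = 0.7688/1.1860 x 100 = 64.8%.

64.8%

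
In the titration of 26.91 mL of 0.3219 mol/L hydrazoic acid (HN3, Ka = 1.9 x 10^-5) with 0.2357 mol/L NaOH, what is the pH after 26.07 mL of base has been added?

5.11

Initial n(HN3) = 0.3219 x 0.02691 = 0.008662 mol.
n(NaOH) added = 0.2357 x 0.02607 = 0.006145 mol, converting that many moles of HN3 to N3-.
Remaining n(HN3) = 0.002518 mol; n(N3-) = 0.006145 mol.
By Henderson-Hasselbalch, pH = pKa + log([A^-]/[HA]) = 4.72 + log(0.006145/0.002518) = 4.72 + (+0.39) = 5.11.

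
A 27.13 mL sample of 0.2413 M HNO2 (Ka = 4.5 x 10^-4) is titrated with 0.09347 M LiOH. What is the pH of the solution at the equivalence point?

8.09

n(HNO2) = 0.2413 x 0.02713 = 0.006546 mol; V(LiOH) at equivalence = 0.006546/0.09347 = 0.07004 L.
At equivalence all the acid is converted to NO2-; total volume = 0.02713 + 0.07004 = 0.09717 L, so [NO2-] = 0.006546/0.09717 = 0.06737 M.
Kb = Kw/Ka = 1.0e-14 / 4.5 x 10^-4 = 2.22e-11.
[OH^-] = sqrt(Kb x [NO2-]) = sqrt(2.22e-11 x 0.06737) = 1.22e-6 M.
pOH = 5.91, so pH = 14.00 - 5.91 = 8.09.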